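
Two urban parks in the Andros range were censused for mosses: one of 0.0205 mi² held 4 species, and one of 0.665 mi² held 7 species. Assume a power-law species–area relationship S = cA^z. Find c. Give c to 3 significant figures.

7.47

z = ln(S₂/S₁) / ln(A₂/A₁) = ln(7/4) / ln(0.665/0.0205) = 0.5596 / 3.4794 = 0.1608
c = S₁ / A₁^z = 4 / 0.0205^0.1608 = 4 / 0.5351 = 7.475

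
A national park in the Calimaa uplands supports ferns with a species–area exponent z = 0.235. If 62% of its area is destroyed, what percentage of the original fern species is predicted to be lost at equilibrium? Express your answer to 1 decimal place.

20.3%

S_new/S_old = (A_new/A_old)^z = 0.38^0.235
= exp(0.235 × ln 0.38) = exp(0.235 × -0.9676) = exp(-0.2274) ≈ 0.7966
Fraction lost = 1 − 0.7966 = 0.2034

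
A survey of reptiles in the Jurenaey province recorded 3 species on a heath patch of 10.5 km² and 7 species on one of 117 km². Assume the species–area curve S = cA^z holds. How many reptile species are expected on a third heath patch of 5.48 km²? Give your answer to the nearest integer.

z = ln(7/3) / ln(117/10.5) = 0.8473 / 2.4108 = 0.3515
c = 3 / 10.5^0.3515 = 3 / 2.285 = 1.313
S₃ = 1.313 × 5.48^0.3515 = 1.313 × 1.818 ≈ 2.387

2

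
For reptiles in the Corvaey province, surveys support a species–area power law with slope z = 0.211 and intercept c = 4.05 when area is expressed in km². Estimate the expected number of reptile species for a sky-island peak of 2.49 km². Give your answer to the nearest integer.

5

S = 4.05 × 2.49^0.211 = 4.05 × 1.212 ≈ 4.91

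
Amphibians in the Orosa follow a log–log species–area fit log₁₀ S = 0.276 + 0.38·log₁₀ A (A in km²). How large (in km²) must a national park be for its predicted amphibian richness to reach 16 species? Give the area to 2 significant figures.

16 = 1.888 × A^0.38  ⇒  A^0.38 = 16/1.888 = 8.475
ln A = ln(8.475) / 0.38 = 2.1371 / 0.38 = 5.6239
A = e^5.6239 ≈ 277 km²

280 km²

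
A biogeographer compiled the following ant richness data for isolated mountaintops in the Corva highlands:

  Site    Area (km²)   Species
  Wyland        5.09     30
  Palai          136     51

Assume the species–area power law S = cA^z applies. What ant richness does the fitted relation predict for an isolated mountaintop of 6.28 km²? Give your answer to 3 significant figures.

31.0

z = ln(51/30) / ln(136/5.09) = 0.5306 / 3.2854 = 0.1615
c = 30 / 5.09^0.1615 = 30 / 1.301 = 23.07
S₃ = 23.07 × 6.28^0.1615 = 23.07 × 1.345 ≈ 31.04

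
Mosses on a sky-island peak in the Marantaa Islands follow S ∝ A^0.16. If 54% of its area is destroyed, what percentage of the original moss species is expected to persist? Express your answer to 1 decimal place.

S_new/S_old = (A_new/A_old)^z = 0.46^0.16
= exp(0.16 × ln 0.46) = exp(0.16 × -0.7765) = exp(-0.1242) ≈ 0.8832

88.3%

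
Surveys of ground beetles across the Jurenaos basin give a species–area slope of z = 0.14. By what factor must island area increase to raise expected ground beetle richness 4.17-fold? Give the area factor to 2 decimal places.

(A₂/A₁)^0.14 = 4.17, so A₂/A₁ = 4.17^(1/0.14) = 4.17^7.143
ln(A₂/A₁) = ln 4.17 / 0.14 = 1.4279 / 0.14 = 10.1994
A₂/A₁ = e^10.1994 ≈ 26887

26887.06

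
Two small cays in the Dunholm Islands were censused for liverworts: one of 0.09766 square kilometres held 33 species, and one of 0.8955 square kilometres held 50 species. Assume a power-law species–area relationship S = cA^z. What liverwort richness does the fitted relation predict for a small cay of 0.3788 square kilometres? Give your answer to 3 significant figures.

42.6

z = ln(50/33) / ln(0.8955/0.09766) = 0.4155 / 2.2159 = 0.1875
c = 33 / 0.09766^0.1875 = 33 / 0.6465 = 51.05
S₃ = 51.05 × 0.3788^0.1875 = 51.05 × 0.8336 ≈ 42.55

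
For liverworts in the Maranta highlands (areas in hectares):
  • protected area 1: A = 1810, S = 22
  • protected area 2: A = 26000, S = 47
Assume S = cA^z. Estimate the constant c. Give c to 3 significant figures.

2.60

z = ln(S₂/S₁) / ln(A₂/A₁) = ln(47/22) / ln(26000/1810) = 0.7591 / 2.6648 = 0.2849
c = S₁ / A₁^z = 22 / 1810^0.2849 = 22 / 8.472 = 2.597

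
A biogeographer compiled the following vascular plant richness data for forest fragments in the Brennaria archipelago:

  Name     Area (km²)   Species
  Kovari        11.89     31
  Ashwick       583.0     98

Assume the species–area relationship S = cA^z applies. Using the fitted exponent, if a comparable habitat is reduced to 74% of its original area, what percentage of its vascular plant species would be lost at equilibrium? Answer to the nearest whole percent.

9%

z = ln(98/31) / ln(583/11.89) = 1.1510 / 3.8925 = 0.2957
S_new/S_old = (A_new/A_old)^z = 0.74^0.2957 = exp(0.2957 × -0.3011) = 0.9148
Fraction lost = 1 − 0.9148 = 0.08519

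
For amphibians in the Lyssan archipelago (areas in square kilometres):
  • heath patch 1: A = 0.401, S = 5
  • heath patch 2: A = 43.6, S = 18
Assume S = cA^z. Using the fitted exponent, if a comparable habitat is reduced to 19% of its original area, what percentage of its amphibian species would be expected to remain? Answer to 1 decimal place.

63.5%

z = ln(18/5) / ln(43.6/0.401) = 1.2809 / 4.6889 = 0.2732
S_new/S_old = (A_new/A_old)^z = 0.19^0.2732 = exp(0.2732 × -1.6607) = 0.6353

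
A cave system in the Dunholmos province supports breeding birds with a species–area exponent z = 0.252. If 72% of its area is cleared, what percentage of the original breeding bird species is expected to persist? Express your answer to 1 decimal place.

72.6%

S_new/S_old = (A_new/A_old)^z = 0.28^0.252
= exp(0.252 × ln 0.28) = exp(0.252 × -1.2730) = exp(-0.3208) ≈ 0.7256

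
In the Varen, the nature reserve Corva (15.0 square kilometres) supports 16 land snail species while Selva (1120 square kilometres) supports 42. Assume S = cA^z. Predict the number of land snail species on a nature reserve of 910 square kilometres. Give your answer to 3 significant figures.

z = ln(42/16) / ln(1120/15) = 0.9651 / 4.3130 = 0.2238
c = 16 / 15^0.2238 = 16 / 1.833 = 8.729
S₃ = 8.729 × 910^0.2238 = 8.729 × 4.593 ≈ 40.09

40.1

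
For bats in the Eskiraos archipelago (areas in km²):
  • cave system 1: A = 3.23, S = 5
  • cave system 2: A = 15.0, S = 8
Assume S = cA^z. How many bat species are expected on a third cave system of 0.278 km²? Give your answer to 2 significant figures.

2.4

z = ln(8/5) / ln(15/3.23) = 0.4700 / 1.5356 = 0.3061
c = 5 / 3.23^0.3061 = 5 / 1.432 = 3.492
S₃ = 3.492 × 0.278^0.3061 = 3.492 × 0.6758 ≈ 2.36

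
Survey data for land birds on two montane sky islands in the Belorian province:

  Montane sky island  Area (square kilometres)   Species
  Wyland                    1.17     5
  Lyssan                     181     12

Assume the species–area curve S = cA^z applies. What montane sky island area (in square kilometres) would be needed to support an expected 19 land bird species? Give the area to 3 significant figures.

2550 square kilometres

z = ln(12/5) / ln(181/1.17) = 0.8755 / 5.0415 = 0.1737
c = 5 / 1.17^0.1737 = 5 / 1.028 = 4.866
A = (19/4.866)^(1/0.1737) ⇒ ln A = ln(3.905)/0.1737 = 7.8448
A = e^7.8448 ≈ 2552 square kilometres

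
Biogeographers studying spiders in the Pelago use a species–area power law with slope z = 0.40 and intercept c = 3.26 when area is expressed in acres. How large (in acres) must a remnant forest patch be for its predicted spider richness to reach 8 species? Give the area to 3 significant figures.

8 = 3.26 × A^0.4  ⇒  A^0.4 = 8/3.26 = 2.454
ln A = ln(2.454) / 0.4 = 0.8977 / 0.4 = 2.2443
A = e^2.2443 ≈ 9.434 acres

9.43 acres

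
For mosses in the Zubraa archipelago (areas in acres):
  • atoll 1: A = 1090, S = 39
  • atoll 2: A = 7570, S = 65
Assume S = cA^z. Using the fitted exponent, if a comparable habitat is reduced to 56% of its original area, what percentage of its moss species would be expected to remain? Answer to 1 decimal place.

85.8%

z = ln(65/39) / ln(7570/1090) = 0.5108 / 1.9380 = 0.2636
S_new/S_old = (A_new/A_old)^z = 0.56^0.2636 = exp(0.2636 × -0.5798) = 0.8583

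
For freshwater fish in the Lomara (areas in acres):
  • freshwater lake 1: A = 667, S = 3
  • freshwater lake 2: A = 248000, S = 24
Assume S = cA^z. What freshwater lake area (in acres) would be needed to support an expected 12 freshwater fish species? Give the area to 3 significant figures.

z = ln(24/3) / ln(248000/667) = 2.0794 / 5.9184 = 0.3514
c = 3 / 667^0.3514 = 3 / 9.823 = 0.3054
A = (12/0.3054)^(1/0.3514) ⇒ ln A = ln(39.29)/0.3514 = 10.4484
A = e^10.4484 ≈ 34489 acres

34500 acres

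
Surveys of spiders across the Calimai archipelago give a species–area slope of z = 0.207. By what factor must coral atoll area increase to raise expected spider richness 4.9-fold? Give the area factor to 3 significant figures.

(A₂/A₁)^0.207 = 4.9, so A₂/A₁ = 4.9^(1/0.207) = 4.9^4.831
ln(A₂/A₁) = ln 4.9 / 0.207 = 1.5892 / 0.207 = 7.6775
A₂/A₁ = e^7.6775 ≈ 2159

2160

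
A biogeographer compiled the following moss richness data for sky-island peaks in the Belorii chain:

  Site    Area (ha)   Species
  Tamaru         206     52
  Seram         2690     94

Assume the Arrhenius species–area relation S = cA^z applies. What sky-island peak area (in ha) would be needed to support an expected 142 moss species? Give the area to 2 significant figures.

z = ln(94/52) / ln(2690/206) = 0.5921 / 2.5694 = 0.2304
c = 52 / 206^0.2304 = 52 / 3.413 = 15.23
A = (142/15.23)^(1/0.2304) ⇒ ln A = ln(9.321)/0.2304 = 9.6876
A = e^9.6876 ≈ 16117 ha

16000 ha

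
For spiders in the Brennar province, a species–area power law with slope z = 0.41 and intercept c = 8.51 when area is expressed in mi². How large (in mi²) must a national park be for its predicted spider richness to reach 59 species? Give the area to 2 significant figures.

59 = 8.51 × A^0.41  ⇒  A^0.41 = 59/8.51 = 6.933
ln A = ln(6.933) / 0.41 = 1.9363 / 0.41 = 4.7227
A = e^4.7227 ≈ 112.5 mi²

110 mi²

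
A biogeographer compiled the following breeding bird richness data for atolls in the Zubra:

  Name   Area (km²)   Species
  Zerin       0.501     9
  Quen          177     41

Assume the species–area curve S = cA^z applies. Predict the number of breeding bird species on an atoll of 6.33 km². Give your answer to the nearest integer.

z = ln(41/9) / ln(177/0.501) = 1.5163 / 5.8673 = 0.2584
c = 9 / 0.501^0.2584 = 9 / 0.8364 = 10.76
S₃ = 10.76 × 6.33^0.2584 = 10.76 × 1.611 ≈ 17.34

17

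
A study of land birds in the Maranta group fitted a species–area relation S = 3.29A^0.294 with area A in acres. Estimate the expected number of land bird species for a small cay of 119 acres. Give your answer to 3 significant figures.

13.4

S = 3.29 × 119^0.294
ln S = ln 3.29 + 0.294 × ln 119 = 1.1909 + 0.294 × 4.7791 = 2.5959
S = e^2.5959 ≈ 13.41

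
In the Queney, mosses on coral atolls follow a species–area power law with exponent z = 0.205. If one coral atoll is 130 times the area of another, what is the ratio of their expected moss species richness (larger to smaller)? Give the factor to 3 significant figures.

S₂/S₁ = (A₂/A₁)^z = 130^0.205
ln(S₂/S₁) = 0.205 × ln 130 = 0.205 × 4.8675 = 0.9978
S₂/S₁ = e^0.9978 ≈ 2.712

2.71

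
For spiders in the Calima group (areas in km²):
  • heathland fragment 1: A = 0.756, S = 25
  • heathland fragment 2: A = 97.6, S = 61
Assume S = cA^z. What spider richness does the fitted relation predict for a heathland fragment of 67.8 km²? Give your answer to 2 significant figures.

z = ln(61/25) / ln(97.6/0.756) = 0.8920 / 4.8606 = 0.1835
c = 25 / 0.756^0.1835 = 25 / 0.95 = 26.32
S₃ = 26.32 × 67.8^0.1835 = 26.32 × 2.168 ≈ 57.06

57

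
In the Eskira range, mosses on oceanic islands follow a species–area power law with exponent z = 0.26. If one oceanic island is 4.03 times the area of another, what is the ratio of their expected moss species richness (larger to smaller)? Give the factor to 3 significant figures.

S₂/S₁ = (A₂/A₁)^z = 4.03^0.26
ln(S₂/S₁) = 0.26 × ln 4.03 = 0.26 × 1.3938 = 0.3624
S₂/S₁ = e^0.3624 ≈ 1.437

1.44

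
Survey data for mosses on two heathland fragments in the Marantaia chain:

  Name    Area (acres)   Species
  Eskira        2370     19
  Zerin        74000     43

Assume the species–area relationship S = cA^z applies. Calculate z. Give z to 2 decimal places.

0.24

Taking logs: ln S = ln c + z ln A, so z = (ln S₂ − ln S₁)/(ln A₂ − ln A₁).
z = ln(43/19) / ln(74000/2370) = ln(2.263) / ln(31.22) = 0.8168 / 3.4412 = 0.2373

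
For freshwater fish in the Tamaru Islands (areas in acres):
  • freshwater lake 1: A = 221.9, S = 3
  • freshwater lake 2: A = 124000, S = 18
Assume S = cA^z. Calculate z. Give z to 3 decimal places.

0.283

Taking logs: ln S = ln c + z ln A, so z = (ln S₂ − ln S₁)/(ln A₂ − ln A₁).
z = ln(18/3) / ln(124000/221.9) = ln(6) / ln(558.8) = 1.7918 / 6.3258 = 0.2832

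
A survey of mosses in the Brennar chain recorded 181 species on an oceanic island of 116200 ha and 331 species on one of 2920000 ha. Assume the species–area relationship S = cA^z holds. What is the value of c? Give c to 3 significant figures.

20.4

z = ln(S₂/S₁) / ln(A₂/A₁) = ln(331/181) / ln(2920000/116200) = 0.6036 / 3.2240 = 0.1872
c = S₁ / A₁^z = 181 / 116200^0.1872 = 181 / 8.878 = 20.39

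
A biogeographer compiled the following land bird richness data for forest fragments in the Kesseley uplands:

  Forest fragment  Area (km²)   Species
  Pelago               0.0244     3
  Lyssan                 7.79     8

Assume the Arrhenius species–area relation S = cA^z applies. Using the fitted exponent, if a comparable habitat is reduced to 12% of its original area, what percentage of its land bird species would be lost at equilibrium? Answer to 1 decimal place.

30.3%

z = ln(8/3) / ln(7.79/0.0244) = 0.9808 / 5.7660 = 0.1701
S_new/S_old = (A_new/A_old)^z = 0.12^0.1701 = exp(0.1701 × -2.1203) = 0.6972
Fraction lost = 1 − 0.6972 = 0.3028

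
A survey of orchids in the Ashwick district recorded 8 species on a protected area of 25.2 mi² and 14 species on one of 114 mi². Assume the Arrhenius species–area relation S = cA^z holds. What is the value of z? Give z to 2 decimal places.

Taking logs: ln S = ln c + z ln A, so z = (ln S₂ − ln S₁)/(ln A₂ − ln A₁).
z = ln(14/8) / ln(114/25.2) = ln(1.75) / ln(4.524) = 0.5596 / 1.5094 = 0.3708

0.37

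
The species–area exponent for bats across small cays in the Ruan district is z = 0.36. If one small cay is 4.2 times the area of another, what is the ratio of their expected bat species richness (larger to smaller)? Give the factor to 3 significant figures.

1.68

S₂/S₁ = (A₂/A₁)^z = 4.2^0.36
ln(S₂/S₁) = 0.36 × ln 4.2 = 0.36 × 1.4351 = 0.5166
S₂/S₁ = e^0.5166 ≈ 1.676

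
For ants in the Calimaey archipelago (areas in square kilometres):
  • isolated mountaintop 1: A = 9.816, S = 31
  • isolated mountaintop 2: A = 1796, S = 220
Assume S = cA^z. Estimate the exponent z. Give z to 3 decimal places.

0.376

Taking logs: ln S = ln c + z ln A, so z = (ln S₂ − ln S₁)/(ln A₂ − ln A₁).
z = ln(220/31) / ln(1796/9.816) = ln(7.097) / ln(183) = 1.9596 / 5.2093 = 0.3762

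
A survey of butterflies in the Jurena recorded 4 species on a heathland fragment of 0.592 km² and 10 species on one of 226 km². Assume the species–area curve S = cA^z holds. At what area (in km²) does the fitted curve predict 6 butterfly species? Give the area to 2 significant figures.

8.2 km²

z = ln(10/4) / ln(226/0.592) = 0.9163 / 5.9448 = 0.1541
c = 4 / 0.592^0.1541 = 4 / 0.9224 = 4.337
A = (6/4.337)^(1/0.1541) ⇒ ln A = ln(1.384)/0.1541 = 2.1064
A = e^2.1064 ≈ 8.218 km²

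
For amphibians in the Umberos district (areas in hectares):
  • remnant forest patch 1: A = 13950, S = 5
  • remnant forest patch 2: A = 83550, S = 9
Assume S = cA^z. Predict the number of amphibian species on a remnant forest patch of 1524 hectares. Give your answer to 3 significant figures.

z = ln(9/5) / ln(83550/13950) = 0.5878 / 1.7900 = 0.3284
c = 5 / 13950^0.3284 = 5 / 22.96 = 0.2178
S₃ = 0.2178 × 1524^0.3284 = 0.2178 × 11.1 ≈ 2.417

2.42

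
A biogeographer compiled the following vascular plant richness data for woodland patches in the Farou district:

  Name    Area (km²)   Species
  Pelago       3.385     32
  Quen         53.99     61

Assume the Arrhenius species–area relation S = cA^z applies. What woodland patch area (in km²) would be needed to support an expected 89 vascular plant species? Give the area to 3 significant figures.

273 km²

z = ln(61/32) / ln(53.99/3.385) = 0.6451 / 2.7694 = 0.2329
c = 32 / 3.385^0.2329 = 32 / 1.328 = 24.09
A = (89/24.09)^(1/0.2329) ⇒ ln A = ln(3.695)/0.2329 = 5.6105
A = e^5.6105 ≈ 273.3 km²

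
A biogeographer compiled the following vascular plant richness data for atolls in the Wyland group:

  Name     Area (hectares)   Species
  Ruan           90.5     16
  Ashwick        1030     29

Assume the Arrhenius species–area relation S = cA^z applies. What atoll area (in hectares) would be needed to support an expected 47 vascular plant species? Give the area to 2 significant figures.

z = ln(29/16) / ln(1030/90.5) = 0.5947 / 2.4320 = 0.2445
c = 16 / 90.5^0.2445 = 16 / 3.009 = 5.317
A = (47/5.317)^(1/0.2445) ⇒ ln A = ln(8.84)/0.2445 = 8.9119
A = e^8.9119 ≈ 7419 hectares

7400 hectares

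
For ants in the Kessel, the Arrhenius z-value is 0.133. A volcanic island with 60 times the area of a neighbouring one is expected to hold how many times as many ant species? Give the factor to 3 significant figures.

S₂/S₁ = (A₂/A₁)^z = 60^0.133
ln(S₂/S₁) = 0.133 × ln 60 = 0.133 × 4.0943 = 0.5445
S₂/S₁ = e^0.5445 ≈ 1.724

1.72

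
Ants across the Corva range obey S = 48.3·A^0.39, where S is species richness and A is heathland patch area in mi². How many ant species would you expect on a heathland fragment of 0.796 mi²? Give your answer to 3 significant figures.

S = 48.3 × 0.796^0.39
ln S = ln 48.3 + 0.39 × ln 0.796 = 3.8774 + 0.39 × -0.2282 = 3.7885
S = e^3.7885 ≈ 44.19

44.2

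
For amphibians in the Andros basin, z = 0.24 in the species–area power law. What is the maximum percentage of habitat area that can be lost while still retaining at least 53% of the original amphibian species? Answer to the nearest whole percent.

93%

Need (A_new/A_old)^0.24 = 0.53, so A_new/A_old = 0.53^(1/0.24) = 0.53^4.167
ln(A_new/A_old) = ln 0.53 / 0.24 = -0.6349 / 0.24 = -2.6453
A_new/A_old = e^-2.6453 ≈ 0.07098
Fraction that can be lost = 1 − 0.07098 = 0.929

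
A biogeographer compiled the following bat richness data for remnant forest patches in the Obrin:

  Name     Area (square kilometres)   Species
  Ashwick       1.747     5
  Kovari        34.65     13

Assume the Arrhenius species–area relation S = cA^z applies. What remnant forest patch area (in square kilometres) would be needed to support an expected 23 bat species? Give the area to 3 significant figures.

206 square kilometres

z = ln(13/5) / ln(34.65/1.747) = 0.9555 / 2.9874 = 0.3198
c = 5 / 1.747^0.3198 = 5 / 1.195 = 4.183
A = (23/4.183)^(1/0.3198) ⇒ ln A = ln(5.499)/0.3198 = 5.3291
A = e^5.3291 ≈ 206.3 square kilometres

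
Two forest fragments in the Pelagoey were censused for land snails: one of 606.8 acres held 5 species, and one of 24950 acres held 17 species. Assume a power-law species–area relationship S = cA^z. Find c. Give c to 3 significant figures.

z = ln(S₂/S₁) / ln(A₂/A₁) = ln(17/5) / ln(24950/606.8) = 1.2238 / 3.7164 = 0.3293
c = S₁ / A₁^z = 5 / 606.8^0.3293 = 5 / 8.249 = 0.6061

0.606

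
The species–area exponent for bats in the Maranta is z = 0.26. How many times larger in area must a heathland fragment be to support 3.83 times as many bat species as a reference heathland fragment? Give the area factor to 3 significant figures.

(A₂/A₁)^0.26 = 3.83, so A₂/A₁ = 3.83^(1/0.26) = 3.83^3.846
ln(A₂/A₁) = ln 3.83 / 0.26 = 1.3429 / 0.26 = 5.1649
A₂/A₁ = e^5.1649 ≈ 175

175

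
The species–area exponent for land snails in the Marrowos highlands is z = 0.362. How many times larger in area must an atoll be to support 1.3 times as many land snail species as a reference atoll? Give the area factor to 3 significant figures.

2.06

(A₂/A₁)^0.362 = 1.3, so A₂/A₁ = 1.3^(1/0.362) = 1.3^2.762
ln(A₂/A₁) = ln 1.3 / 0.362 = 0.2624 / 0.362 = 0.7248
A₂/A₁ = e^0.7248 ≈ 2.064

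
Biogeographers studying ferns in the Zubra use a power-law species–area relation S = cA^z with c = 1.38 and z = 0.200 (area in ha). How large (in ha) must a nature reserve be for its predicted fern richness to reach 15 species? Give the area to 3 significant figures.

152000 ha

15 = 1.38 × A^0.2  ⇒  A^0.2 = 15/1.38 = 10.87
ln A = ln(10.87) / 0.2 = 2.3860 / 0.2 = 11.9298
A = e^11.9298 ≈ 151726 ha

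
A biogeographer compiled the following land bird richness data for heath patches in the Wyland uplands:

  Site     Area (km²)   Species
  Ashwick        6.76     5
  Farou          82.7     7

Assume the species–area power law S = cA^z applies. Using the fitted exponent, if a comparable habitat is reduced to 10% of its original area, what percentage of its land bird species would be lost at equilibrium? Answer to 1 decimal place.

26.6%

z = ln(7/5) / ln(82.7/6.76) = 0.3365 / 2.5042 = 0.1344
S_new/S_old = (A_new/A_old)^z = 0.1^0.1344 = exp(0.1344 × -2.3026) = 0.7339
Fraction lost = 1 − 0.7339 = 0.2661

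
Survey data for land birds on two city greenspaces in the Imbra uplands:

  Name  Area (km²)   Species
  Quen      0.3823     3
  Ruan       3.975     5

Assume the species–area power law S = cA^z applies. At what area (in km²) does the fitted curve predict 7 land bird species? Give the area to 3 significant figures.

z = ln(5/3) / ln(3.975/0.3823) = 0.5108 / 2.3416 = 0.2182
c = 3 / 0.3823^0.2182 = 3 / 0.8108 = 3.7
A = (7/3.7)^(1/0.2182) ⇒ ln A = ln(1.892)/0.2182 = 2.9224
A = e^2.9224 ≈ 18.59 km²

18.6 km²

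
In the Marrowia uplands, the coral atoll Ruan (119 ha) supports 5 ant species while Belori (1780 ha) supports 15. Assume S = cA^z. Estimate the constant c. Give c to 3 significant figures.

z = ln(S₂/S₁) / ln(A₂/A₁) = ln(15/5) / ln(1780/119) = 1.0986 / 2.7052 = 0.4061
c = S₁ / A₁^z = 5 / 119^0.4061 = 5 / 6.964 = 0.7179

0.718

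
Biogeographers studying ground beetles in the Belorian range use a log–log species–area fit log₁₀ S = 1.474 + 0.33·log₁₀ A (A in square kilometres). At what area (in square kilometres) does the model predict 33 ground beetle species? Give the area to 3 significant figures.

1.36 square kilometres

33 = 29.79 × A^0.33  ⇒  A^0.33 = 33/29.79 = 1.108
ln A = ln(1.108) / 0.33 = 0.1025 / 0.33 = 0.3106
A = e^0.3106 ≈ 1.364 square kilometres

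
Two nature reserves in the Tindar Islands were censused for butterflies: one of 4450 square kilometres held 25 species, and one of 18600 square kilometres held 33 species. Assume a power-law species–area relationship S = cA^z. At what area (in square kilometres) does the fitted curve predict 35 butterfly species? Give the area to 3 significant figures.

25200 square kilometres

z = ln(33/25) / ln(18600/4450) = 0.2776 / 1.4303 = 0.1941
c = 25 / 4450^0.1941 = 25 / 5.107 = 4.895
A = (35/4.895)^(1/0.1941) ⇒ ln A = ln(7.15)/0.1941 = 10.1340
A = e^10.1340 ≈ 25186 square kilometres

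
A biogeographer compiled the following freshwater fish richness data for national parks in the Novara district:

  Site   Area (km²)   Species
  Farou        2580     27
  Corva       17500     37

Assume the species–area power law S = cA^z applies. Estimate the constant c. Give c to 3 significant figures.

7.41

z = ln(S₂/S₁) / ln(A₂/A₁) = ln(37/27) / ln(17500/2580) = 0.3151 / 1.9144 = 0.1646
c = S₁ / A₁^z = 27 / 2580^0.1646 = 27 / 3.643 = 7.411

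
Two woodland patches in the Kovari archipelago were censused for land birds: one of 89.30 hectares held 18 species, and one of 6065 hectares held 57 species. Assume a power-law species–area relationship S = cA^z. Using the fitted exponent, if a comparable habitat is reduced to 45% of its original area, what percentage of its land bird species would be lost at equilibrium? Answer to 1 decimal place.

19.6%

z = ln(57/18) / ln(6065/89.3) = 1.1527 / 4.2183 = 0.2733
S_new/S_old = (A_new/A_old)^z = 0.45^0.2733 = exp(0.2733 × -0.7985) = 0.804
Fraction lost = 1 − 0.804 = 0.196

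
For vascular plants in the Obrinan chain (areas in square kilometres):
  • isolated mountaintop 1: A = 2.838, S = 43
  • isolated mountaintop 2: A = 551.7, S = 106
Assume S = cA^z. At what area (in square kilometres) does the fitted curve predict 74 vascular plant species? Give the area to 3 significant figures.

z = ln(106/43) / ln(551.7/2.838) = 0.9022 / 5.2699 = 0.1712
c = 43 / 2.838^0.1712 = 43 / 1.196 = 35.97
A = (74/35.97)^(1/0.1712) ⇒ ln A = ln(2.057)/0.1712 = 4.2139
A = e^4.2139 ≈ 67.62 square kilometres

67.6 square kilometres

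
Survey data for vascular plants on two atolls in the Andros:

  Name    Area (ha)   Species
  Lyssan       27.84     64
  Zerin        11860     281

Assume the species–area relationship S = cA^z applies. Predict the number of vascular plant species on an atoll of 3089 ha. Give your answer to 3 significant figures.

202

z = ln(281/64) / ln(11860/27.84) = 1.4795 / 6.0545 = 0.2444
c = 64 / 27.84^0.2444 = 64 / 2.254 = 28.39
S₃ = 28.39 × 3089^0.2444 = 28.39 × 7.125 ≈ 202.3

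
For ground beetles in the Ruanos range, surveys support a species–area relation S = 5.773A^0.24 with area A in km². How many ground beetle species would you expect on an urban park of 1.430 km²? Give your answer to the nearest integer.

S = 5.773 × 1.43^0.24 = 5.773 × 1.09 ≈ 6.29

6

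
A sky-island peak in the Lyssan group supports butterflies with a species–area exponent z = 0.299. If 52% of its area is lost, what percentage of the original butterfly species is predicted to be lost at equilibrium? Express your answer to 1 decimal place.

19.7%

S_new/S_old = (A_new/A_old)^z = 0.48^0.299
= exp(0.299 × ln 0.48) = exp(0.299 × -0.7340) = exp(-0.2195) ≈ 0.803
Fraction lost = 1 − 0.803 = 0.197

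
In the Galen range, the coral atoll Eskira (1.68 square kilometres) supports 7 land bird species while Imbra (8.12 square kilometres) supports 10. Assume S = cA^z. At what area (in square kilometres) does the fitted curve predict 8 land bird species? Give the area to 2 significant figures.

3.0 square kilometres

z = ln(10/7) / ln(8.12/1.68) = 0.3567 / 1.5755 = 0.2264
c = 7 / 1.68^0.2264 = 7 / 1.125 = 6.224
A = (8/6.224)^(1/0.2264) ⇒ ln A = ln(1.285)/0.2264 = 1.1086
A = e^1.1086 ≈ 3.03 square kilometres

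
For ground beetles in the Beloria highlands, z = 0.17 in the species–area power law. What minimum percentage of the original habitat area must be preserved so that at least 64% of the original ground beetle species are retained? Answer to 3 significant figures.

Need (A_new/A_old)^0.17 = 0.64, so A_new/A_old = 0.64^(1/0.17) = 0.64^5.882
ln(A_new/A_old) = ln 0.64 / 0.17 = -0.4463 / 0.17 = -2.6252
A_new/A_old = e^-2.6252 ≈ 0.07242

7.24%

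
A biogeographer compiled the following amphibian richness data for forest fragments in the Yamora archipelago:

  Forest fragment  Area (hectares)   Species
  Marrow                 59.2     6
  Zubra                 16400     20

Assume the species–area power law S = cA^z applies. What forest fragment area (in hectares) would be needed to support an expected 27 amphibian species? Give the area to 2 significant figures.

z = ln(20/6) / ln(16400/59.2) = 1.2040 / 5.6241 = 0.2141
c = 6 / 59.2^0.2141 = 6 / 2.396 = 2.505
A = (27/2.505)^(1/0.2141) ⇒ ln A = ln(10.78)/0.2141 = 11.1069
A = e^11.1069 ≈ 66630 hectares

67000 hectares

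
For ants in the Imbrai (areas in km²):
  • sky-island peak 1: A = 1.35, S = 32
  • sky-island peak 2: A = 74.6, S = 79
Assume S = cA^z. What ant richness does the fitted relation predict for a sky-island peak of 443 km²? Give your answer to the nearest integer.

z = ln(79/32) / ln(74.6/1.35) = 0.9037 / 4.0120 = 0.2253
c = 32 / 1.35^0.2253 = 32 / 1.07 = 29.91
S₃ = 29.91 × 443^0.2253 = 29.91 × 3.946 ≈ 118

118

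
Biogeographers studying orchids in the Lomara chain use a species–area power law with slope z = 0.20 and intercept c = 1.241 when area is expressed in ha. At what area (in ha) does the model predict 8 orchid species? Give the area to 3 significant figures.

8 = 1.241 × A^0.2  ⇒  A^0.2 = 8/1.241 = 6.446
ln A = ln(6.446) / 0.2 = 1.8635 / 0.2 = 9.3176
A = e^9.3176 ≈ 11132 ha

11100 ha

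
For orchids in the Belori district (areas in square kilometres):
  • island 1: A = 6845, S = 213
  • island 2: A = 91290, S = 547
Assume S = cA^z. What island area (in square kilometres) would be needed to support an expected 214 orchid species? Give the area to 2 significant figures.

6900 square kilometres

z = ln(547/213) / ln(91290/6845) = 0.9432 / 2.5905 = 0.3641
c = 213 / 6845^0.3641 = 213 / 24.91 = 8.551
A = (214/8.551)^(1/0.3641) ⇒ ln A = ln(25.03)/0.3641 = 8.8441
A = e^8.8441 ≈ 6934 square kilometres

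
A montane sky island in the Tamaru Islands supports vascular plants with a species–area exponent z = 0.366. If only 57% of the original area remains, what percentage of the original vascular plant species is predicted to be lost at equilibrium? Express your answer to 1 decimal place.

S_new/S_old = (A_new/A_old)^z = 0.57^0.366
= exp(0.366 × ln 0.57) = exp(0.366 × -0.5621) = exp(-0.2057) ≈ 0.814
Fraction lost = 1 − 0.814 = 0.186

18.6%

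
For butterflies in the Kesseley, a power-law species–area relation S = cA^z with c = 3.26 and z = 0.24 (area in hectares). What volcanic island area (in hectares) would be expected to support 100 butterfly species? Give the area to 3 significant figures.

1570000 hectares

100 = 3.26 × A^0.24  ⇒  A^0.24 = 100/3.26 = 30.67
ln A = ln(30.67) / 0.24 = 3.4234 / 0.24 = 14.2643
A = e^14.2643 ≈ 1566487 hectares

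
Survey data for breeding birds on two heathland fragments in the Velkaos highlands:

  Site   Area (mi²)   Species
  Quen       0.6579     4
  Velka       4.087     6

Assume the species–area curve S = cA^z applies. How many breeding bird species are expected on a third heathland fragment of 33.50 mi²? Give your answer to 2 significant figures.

9.6

z = ln(6/4) / ln(4.087/0.6579) = 0.4055 / 1.8265 = 0.2220
c = 4 / 0.6579^0.2220 = 4 / 0.9112 = 4.39
S₃ = 4.39 × 33.5^0.2220 = 4.39 × 2.18 ≈ 9.571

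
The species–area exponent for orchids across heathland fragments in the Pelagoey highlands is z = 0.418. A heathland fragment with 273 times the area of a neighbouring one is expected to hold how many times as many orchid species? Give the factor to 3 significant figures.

S₂/S₁ = (A₂/A₁)^z = 273^0.418
ln(S₂/S₁) = 0.418 × ln 273 = 0.418 × 5.6095 = 2.3448
S₂/S₁ = e^2.3448 ≈ 10.43

10.4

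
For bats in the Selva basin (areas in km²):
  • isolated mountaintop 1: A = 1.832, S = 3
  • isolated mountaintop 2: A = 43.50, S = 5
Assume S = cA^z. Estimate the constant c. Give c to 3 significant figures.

z = ln(S₂/S₁) / ln(A₂/A₁) = ln(5/3) / ln(43.5/1.832) = 0.5108 / 3.1674 = 0.1613
c = S₁ / A₁^z = 3 / 1.832^0.1613 = 3 / 1.103 = 2.721

2.72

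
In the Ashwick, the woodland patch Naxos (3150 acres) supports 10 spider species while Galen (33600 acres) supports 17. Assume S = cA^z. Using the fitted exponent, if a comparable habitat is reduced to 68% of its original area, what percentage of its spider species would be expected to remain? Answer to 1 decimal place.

z = ln(17/10) / ln(33600/3150) = 0.5306 / 2.3671 = 0.2242
S_new/S_old = (A_new/A_old)^z = 0.68^0.2242 = exp(0.2242 × -0.3857) = 0.9172

91.7%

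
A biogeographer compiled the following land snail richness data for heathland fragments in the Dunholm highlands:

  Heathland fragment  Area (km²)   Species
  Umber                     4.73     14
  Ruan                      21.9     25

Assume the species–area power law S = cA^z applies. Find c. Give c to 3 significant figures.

z = ln(S₂/S₁) / ln(A₂/A₁) = ln(25/14) / ln(21.9/4.73) = 0.5798 / 1.5326 = 0.3783
c = S₁ / A₁^z = 14 / 4.73^0.3783 = 14 / 1.8 = 7.777

7.78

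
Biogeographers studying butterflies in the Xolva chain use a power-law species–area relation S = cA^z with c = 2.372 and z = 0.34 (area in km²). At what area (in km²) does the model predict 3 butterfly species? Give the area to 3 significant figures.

2.00 km²

3 = 2.372 × A^0.34  ⇒  A^0.34 = 3/2.372 = 1.265
ln A = ln(1.265) / 0.34 = 0.2349 / 0.34 = 0.6908
A = e^0.6908 ≈ 1.995 km²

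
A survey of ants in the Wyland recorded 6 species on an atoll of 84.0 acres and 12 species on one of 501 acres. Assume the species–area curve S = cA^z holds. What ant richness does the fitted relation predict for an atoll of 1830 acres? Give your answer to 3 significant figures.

19.8

z = ln(12/6) / ln(501/84) = 0.6931 / 1.7858 = 0.3881
c = 6 / 84^0.3881 = 6 / 5.583 = 1.075
S₃ = 1.075 × 1830^0.3881 = 1.075 × 18.46 ≈ 19.84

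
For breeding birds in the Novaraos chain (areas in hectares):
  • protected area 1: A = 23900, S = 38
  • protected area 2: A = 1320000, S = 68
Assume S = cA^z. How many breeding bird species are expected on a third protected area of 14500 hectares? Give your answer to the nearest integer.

35

z = ln(68/38) / ln(1320000/23900) = 0.5819 / 4.0115 = 0.1451
c = 38 / 23900^0.1451 = 38 / 4.317 = 8.803
S₃ = 8.803 × 14500^0.1451 = 8.803 × 4.015 ≈ 35.34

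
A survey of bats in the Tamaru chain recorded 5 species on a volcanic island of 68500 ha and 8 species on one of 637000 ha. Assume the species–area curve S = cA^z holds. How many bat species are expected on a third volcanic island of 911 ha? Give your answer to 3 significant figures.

z = ln(8/5) / ln(637000/68500) = 0.4700 / 2.2299 = 0.2108
c = 5 / 68500^0.2108 = 5 / 10.45 = 0.4784
S₃ = 0.4784 × 911^0.2108 = 0.4784 × 4.205 ≈ 2.012

2.01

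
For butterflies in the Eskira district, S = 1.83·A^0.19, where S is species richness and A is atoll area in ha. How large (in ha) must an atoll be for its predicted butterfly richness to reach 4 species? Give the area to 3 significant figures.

4 = 1.83 × A^0.19  ⇒  A^0.19 = 4/1.83 = 2.186
ln A = ln(2.186) / 0.19 = 0.7820 / 0.19 = 4.1157
A = e^4.1157 ≈ 61.29 ha

61.3 ha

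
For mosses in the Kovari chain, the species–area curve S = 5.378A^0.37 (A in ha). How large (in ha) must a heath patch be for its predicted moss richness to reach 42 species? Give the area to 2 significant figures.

260 ha

42 = 5.378 × A^0.37  ⇒  A^0.37 = 42/5.378 = 7.81
ln A = ln(7.81) / 0.37 = 2.0554 / 0.37 = 5.5550
A = e^5.5550 ≈ 258.5 ha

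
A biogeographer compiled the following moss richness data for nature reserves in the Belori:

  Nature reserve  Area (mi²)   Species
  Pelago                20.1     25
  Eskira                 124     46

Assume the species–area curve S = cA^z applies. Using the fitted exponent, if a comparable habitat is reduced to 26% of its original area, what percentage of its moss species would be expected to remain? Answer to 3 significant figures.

63.7%

z = ln(46/25) / ln(124/20.1) = 0.6098 / 1.8196 = 0.3351
S_new/S_old = (A_new/A_old)^z = 0.26^0.3351 = exp(0.3351 × -1.3471) = 0.6367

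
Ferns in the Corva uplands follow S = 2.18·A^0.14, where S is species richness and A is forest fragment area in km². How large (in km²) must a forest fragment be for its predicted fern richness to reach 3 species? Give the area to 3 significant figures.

9.78 km²

3 = 2.18 × A^0.14  ⇒  A^0.14 = 3/2.18 = 1.376
ln A = ln(1.376) / 0.14 = 0.3193 / 0.14 = 2.2806
A = e^2.2806 ≈ 9.783 km²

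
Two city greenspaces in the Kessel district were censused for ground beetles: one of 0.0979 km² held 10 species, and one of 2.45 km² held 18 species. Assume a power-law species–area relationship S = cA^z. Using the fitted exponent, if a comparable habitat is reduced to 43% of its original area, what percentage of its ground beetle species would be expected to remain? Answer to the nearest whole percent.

z = ln(18/10) / ln(2.45/0.0979) = 0.5878 / 3.2199 = 0.1825
S_new/S_old = (A_new/A_old)^z = 0.43^0.1825 = exp(0.1825 × -0.8440) = 0.8572

86%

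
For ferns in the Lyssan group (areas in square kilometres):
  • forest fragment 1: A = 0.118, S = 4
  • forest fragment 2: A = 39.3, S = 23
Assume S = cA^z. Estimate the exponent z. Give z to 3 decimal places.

Taking logs: ln S = ln c + z ln A, so z = (ln S₂ − ln S₁)/(ln A₂ − ln A₁).
z = ln(23/4) / ln(39.3/0.118) = ln(5.75) / ln(333.1) = 1.7492 / 5.8083 = 0.3012

0.301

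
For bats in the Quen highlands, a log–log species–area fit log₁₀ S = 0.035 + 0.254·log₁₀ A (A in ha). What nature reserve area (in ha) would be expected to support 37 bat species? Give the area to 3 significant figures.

1090000 ha

37 = 1.084 × A^0.254  ⇒  A^0.254 = 37/1.084 = 34.14
ln A = ln(34.14) / 0.254 = 3.5303 / 0.254 = 13.8989
A = e^13.8989 ≈ 1086994 ha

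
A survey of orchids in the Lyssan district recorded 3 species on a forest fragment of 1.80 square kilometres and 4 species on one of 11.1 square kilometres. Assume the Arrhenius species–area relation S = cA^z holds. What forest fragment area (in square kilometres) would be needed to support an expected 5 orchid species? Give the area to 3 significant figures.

z = ln(4/3) / ln(11.1/1.8) = 0.2877 / 1.8192 = 0.1581
c = 3 / 1.8^0.1581 = 3 / 1.097 = 2.734
A = (5/2.734)^(1/0.1581) ⇒ ln A = ln(1.829)/0.1581 = 3.8180
A = e^3.8180 ≈ 45.51 square kilometres

45.5 square kilometres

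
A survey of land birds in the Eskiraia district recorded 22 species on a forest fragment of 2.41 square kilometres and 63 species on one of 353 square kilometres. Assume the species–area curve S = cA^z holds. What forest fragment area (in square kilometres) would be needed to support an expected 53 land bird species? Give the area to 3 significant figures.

z = ln(63/22) / ln(353/2.41) = 1.0521 / 4.9868 = 0.2110
c = 22 / 2.41^0.2110 = 22 / 1.204 = 18.27
A = (53/18.27)^(1/0.2110) ⇒ ln A = ln(2.9)/0.2110 = 5.0472
A = e^5.0472 ≈ 155.6 square kilometres

156 square kilometres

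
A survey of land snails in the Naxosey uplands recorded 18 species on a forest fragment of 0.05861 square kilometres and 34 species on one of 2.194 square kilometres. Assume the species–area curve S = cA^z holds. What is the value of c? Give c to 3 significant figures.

z = ln(S₂/S₁) / ln(A₂/A₁) = ln(34/18) / ln(2.194/0.05861) = 0.6360 / 3.6226 = 0.1756
c = S₁ / A₁^z = 18 / 0.05861^0.1756 = 18 / 0.6077 = 29.62

29.6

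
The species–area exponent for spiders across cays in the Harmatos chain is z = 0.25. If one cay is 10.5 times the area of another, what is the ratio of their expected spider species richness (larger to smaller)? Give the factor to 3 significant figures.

1.80

S₂/S₁ = (A₂/A₁)^z = 10.5^0.25
ln(S₂/S₁) = 0.25 × ln 10.5 = 0.25 × 2.3514 = 0.5878
S₂/S₁ = e^0.5878 ≈ 1.8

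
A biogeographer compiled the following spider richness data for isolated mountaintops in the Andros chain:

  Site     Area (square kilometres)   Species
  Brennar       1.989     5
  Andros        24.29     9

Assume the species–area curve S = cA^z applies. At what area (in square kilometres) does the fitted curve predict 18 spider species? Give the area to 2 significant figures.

460 square kilometres

z = ln(9/5) / ln(24.29/1.989) = 0.5878 / 2.5024 = 0.2349
c = 5 / 1.989^0.2349 = 5 / 1.175 = 4.254
A = (18/4.254)^(1/0.2349) ⇒ ln A = ln(4.231)/0.2349 = 6.1411
A = e^6.1411 ≈ 464.5 square kilometres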